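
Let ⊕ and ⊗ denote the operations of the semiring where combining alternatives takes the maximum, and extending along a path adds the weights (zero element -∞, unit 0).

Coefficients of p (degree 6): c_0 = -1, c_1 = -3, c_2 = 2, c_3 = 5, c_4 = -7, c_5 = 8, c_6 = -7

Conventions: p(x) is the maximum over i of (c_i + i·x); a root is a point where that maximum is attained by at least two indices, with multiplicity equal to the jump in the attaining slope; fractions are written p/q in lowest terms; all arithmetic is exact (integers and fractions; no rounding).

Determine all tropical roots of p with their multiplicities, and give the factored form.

hull edge (i=0, c=-1) to (i=3, c=5): slope 2, span 3
hull edge (i=3, c=5) to (i=5, c=8): slope 3/2, span 2
hull edge (i=5, c=8) to (i=6, c=-7): slope -15, span 1
Factored form: p(x) = -7 ⊗ (x ⊕ (-2)) ⊗ (x ⊕ (-2)) ⊗ (x ⊕ (-2)) ⊗ (x ⊕ (-3/2)) ⊗ (x ⊕ (-3/2)) ⊗ (x ⊕ 15)
Answer: roots = -2 (mult 3), -3/2 (mult 2), 15 (mult 1)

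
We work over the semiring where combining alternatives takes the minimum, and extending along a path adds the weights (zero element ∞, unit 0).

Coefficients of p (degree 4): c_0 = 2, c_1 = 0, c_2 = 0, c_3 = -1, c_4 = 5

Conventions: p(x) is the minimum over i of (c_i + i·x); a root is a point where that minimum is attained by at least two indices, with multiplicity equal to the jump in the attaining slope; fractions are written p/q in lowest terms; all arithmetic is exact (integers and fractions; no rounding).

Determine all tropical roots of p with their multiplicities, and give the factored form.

hull edge (i=0, c=2) to (i=1, c=0): slope -2, span 1
hull edge (i=1, c=0) to (i=3, c=-1): slope -1/2, span 2
hull edge (i=3, c=-1) to (i=4, c=5): slope 6, span 1
Factored form: p(x) = 5 ⊗ (x ⊕ (-6)) ⊗ (x ⊕ 1/2) ⊗ (x ⊕ 1/2) ⊗ (x ⊕ 2)
Answer: roots = -6 (mult 1), 1/2 (mult 2), 2 (mult 1)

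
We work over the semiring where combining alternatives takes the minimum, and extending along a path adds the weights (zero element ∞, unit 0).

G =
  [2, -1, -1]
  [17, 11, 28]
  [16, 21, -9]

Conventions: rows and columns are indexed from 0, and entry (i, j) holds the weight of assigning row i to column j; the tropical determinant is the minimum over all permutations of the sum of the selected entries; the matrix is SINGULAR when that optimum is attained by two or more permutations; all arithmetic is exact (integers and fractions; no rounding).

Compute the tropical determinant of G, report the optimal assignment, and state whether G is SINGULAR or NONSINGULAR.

σ = (0, 1, 2): 2 + 11 + (-9) = 4
σ = (0, 2, 1): 2 + 28 + 21 = 51
σ = (1, 0, 2): (-1) + 17 + (-9) = 7
σ = (1, 2, 0): (-1) + 28 + 16 = 43
σ = (2, 0, 1): (-1) + 17 + 21 = 37
σ = (2, 1, 0): (-1) + 11 + 16 = 26
Optimal value attained by: σ = (0, 1, 2).
Answer: det⊕(G) = 4; verdict: NONSINGULAR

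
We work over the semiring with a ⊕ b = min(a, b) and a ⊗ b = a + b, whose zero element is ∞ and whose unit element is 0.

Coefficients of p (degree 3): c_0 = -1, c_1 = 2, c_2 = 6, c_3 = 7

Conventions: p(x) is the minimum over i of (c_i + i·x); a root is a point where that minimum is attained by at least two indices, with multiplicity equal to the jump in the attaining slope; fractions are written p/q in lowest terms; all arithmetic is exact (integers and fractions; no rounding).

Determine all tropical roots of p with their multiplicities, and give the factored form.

hull edge (i=0, c=-1) to (i=3, c=7): slope 8/3, span 3
Factored form: p(x) = 7 ⊗ (x ⊕ (-8/3)) ⊗ (x ⊕ (-8/3)) ⊗ (x ⊕ (-8/3))
Answer: roots = -8/3 (mult 3)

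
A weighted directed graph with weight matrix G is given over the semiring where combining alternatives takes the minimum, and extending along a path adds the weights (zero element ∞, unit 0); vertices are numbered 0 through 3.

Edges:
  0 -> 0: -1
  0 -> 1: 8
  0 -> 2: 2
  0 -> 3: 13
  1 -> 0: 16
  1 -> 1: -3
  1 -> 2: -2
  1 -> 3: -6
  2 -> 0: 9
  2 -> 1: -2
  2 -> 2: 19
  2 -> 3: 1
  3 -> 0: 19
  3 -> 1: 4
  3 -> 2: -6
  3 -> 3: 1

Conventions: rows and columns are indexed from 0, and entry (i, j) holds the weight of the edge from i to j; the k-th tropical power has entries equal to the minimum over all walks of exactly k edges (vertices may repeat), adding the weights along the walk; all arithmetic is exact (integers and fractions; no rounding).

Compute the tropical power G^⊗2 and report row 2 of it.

G^⊗2:
  [-2, 0, 1, 2]
  [7, -6, -12, -9]
  [8, -5, -5, -8]
  [3, -8, -5, -5]
Answer: row 2 of G^⊗2 = [8, -5, -5, -8]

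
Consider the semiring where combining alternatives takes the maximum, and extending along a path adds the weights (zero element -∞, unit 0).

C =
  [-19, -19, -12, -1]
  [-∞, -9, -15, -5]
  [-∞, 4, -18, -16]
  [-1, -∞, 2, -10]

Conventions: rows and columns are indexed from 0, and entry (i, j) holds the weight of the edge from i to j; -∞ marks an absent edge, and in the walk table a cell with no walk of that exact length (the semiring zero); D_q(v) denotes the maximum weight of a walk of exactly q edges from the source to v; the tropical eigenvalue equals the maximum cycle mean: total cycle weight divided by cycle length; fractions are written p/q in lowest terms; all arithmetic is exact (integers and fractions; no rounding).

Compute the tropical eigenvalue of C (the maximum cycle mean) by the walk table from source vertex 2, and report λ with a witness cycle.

q=0: [-∞, -∞, 0, -∞]
q=1: [-∞, 4, -18, -16]
q=2: [-17, -5, -11, -1]
q=3: [-2, -7, 1, -10]
q=4: [-11, 5, -8, -3]
Optimal cycle mean attained by: cycle 1->3->2->1, total (-5) + 2 + 4, length 3.
Answer: λ = 1/3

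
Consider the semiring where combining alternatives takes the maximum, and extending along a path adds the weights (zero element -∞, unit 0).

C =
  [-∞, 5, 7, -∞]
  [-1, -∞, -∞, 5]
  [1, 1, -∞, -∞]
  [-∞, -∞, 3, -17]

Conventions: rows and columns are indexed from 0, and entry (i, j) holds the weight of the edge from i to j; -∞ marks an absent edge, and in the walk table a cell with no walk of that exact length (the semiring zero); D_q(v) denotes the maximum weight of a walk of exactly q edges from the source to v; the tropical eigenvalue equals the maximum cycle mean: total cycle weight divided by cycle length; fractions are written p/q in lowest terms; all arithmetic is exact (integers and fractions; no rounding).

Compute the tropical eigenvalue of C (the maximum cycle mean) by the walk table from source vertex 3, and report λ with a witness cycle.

q=0: [-∞, -∞, -∞, 0]
q=1: [-∞, -∞, 3, -17]
q=2: [4, 4, -14, -34]
q=3: [3, 9, 11, 9]
q=4: [12, 12, 12, 14]
Optimal cycle mean attained by: cycle 0->2->0, total 7 + 1, length 2.
Answer: λ = 4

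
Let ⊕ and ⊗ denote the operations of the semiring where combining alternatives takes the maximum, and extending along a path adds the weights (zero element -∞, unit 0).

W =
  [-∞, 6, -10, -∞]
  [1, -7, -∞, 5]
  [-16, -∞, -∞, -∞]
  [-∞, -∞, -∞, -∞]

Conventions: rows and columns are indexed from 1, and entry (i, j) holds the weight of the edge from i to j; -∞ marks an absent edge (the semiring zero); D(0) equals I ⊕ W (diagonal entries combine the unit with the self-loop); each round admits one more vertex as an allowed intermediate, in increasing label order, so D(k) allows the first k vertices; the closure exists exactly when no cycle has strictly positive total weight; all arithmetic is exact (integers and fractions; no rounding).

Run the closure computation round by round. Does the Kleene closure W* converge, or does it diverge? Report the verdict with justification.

D(0):
  [0, 6, -10, -∞]
  [1, 0, -∞, 5]
  [-16, -∞, 0, -∞]
  [-∞, -∞, -∞, 0]
Detection: at round 1, diagonal entry (2, 2) turns strictly positive.
Key observation: the cycle 2->1->2 has total weight 1 + 6, which is strictly positive.
Answer: DIVERGES — positive cycle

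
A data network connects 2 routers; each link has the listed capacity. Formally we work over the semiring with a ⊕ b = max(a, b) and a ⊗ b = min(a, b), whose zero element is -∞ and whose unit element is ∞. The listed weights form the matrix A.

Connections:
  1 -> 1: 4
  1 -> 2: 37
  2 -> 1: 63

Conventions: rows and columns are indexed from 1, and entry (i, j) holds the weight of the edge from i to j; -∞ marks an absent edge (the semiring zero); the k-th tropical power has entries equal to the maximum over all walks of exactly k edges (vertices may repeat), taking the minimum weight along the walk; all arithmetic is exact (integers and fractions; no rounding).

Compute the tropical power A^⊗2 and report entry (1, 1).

A^⊗2:
  [37, 4]
  [4, 37]
Key observation: the optimum is the walk 1->2->1, with weight 37 min 63 = 37.
Optimal value attained by: walk 1->2->1.
Answer: (A^⊗2)[1][1] = 37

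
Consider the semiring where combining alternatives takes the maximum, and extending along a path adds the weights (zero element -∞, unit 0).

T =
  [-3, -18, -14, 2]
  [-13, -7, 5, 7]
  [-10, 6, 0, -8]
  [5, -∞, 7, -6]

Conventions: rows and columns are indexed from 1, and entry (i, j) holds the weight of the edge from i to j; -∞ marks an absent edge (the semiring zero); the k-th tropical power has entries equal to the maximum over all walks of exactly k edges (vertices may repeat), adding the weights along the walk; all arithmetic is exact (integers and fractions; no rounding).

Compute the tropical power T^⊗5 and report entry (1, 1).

T^⊗2:
  [7, -8, 9, -1]
  [12, 11, 14, 1]
  [-3, 6, 11, 13]
  [2, 13, 7, 7]
T^⊗3:
  [4, 15, 9, 9]
  [9, 20, 16, 18]
  [18, 17, 20, 13]
  [12, 13, 18, 20]
T^⊗4:
  [14, 15, 20, 22]
  [23, 22, 25, 27]
  [18, 26, 22, 24]
  [25, 24, 27, 20]
T^⊗5:
  [27, 26, 29, 22]
  [32, 31, 34, 29]
  [29, 28, 31, 33]
  [25, 33, 29, 31]
Key observation: the optimum is the walk 1->4->3->2->4->1, with weight 2 + 7 + 6 + 7 + 5 = 27.
Optimal value attained by: walk 1->4->3->2->4->1.
Answer: (T^⊗5)[1][1] = 27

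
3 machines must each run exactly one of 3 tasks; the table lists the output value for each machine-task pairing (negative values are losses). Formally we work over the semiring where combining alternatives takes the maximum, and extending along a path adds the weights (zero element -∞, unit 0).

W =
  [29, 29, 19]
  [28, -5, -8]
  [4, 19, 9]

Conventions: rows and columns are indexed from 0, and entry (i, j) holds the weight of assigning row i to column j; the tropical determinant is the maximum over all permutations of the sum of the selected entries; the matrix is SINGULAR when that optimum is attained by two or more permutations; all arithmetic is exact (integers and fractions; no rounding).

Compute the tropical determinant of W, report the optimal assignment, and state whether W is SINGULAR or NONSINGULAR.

σ = (0, 1, 2): 29 + (-5) + 9 = 33
σ = (0, 2, 1): 29 + (-8) + 19 = 40
σ = (1, 0, 2): 29 + 28 + 9 = 66
σ = (1, 2, 0): 29 + (-8) + 4 = 25
σ = (2, 0, 1): 19 + 28 + 19 = 66
σ = (2, 1, 0): 19 + (-5) + 4 = 18
Optimal value attained by: σ = (1, 0, 2).
Answer: det⊕(W) = 66; verdict: SINGULAR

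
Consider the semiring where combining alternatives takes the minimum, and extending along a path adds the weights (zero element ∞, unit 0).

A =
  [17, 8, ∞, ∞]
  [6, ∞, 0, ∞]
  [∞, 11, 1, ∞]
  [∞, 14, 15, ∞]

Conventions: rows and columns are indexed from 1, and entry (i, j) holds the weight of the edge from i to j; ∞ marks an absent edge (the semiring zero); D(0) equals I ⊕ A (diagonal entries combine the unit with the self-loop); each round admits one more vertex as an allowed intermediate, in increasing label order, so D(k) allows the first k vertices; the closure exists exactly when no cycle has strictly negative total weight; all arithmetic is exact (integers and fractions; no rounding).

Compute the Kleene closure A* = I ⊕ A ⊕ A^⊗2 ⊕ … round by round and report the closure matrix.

D(0):
  [0, 8, ∞, ∞]
  [6, 0, 0, ∞]
  [∞, 11, 0, ∞]
  [∞, 14, 15, 0]
D(1):
  [0, 8, ∞, ∞]
  [6, 0, 0, ∞]
  [∞, 11, 0, ∞]
  [∞, 14, 15, 0]
D(2):
  [0, 8, 8, ∞]
  [6, 0, 0, ∞]
  [17, 11, 0, ∞]
  [20, 14, 14, 0]
D(3):
  [0, 8, 8, ∞]
  [6, 0, 0, ∞]
  [17, 11, 0, ∞]
  [20, 14, 14, 0]
D(4):
  [0, 8, 8, ∞]
  [6, 0, 0, ∞]
  [17, 11, 0, ∞]
  [20, 14, 14, 0]
Answer: A* = [[0, 8, 8, ∞], [6, 0, 0, ∞], [17, 11, 0, ∞], [20, 14, 14, 0]]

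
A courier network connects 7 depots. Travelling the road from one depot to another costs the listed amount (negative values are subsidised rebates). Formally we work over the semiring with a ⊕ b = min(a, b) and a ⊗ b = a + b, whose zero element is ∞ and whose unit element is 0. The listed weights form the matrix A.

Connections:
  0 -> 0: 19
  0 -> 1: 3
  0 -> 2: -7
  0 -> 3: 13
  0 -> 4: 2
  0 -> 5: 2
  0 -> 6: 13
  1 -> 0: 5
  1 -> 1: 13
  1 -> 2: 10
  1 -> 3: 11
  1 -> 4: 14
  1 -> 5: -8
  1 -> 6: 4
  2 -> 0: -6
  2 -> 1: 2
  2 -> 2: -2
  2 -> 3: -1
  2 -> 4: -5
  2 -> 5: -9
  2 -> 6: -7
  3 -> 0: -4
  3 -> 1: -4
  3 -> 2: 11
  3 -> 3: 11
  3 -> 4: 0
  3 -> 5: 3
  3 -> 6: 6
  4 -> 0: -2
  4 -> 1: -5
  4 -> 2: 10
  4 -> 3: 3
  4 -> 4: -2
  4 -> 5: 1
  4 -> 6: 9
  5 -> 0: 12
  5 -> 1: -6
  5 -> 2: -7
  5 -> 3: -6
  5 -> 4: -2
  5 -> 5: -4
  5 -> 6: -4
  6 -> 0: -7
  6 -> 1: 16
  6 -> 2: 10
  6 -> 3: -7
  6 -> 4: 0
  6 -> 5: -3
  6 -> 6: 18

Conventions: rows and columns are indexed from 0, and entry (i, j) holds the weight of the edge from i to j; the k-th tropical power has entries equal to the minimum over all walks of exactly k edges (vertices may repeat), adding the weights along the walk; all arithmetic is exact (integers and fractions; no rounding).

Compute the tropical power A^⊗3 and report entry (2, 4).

A^⊗2:
  [-13, -5, -9, -8, -12, -16, -14]
  [-3, -14, -15, -14, -10, -12, -12]
  [-14, -15, -16, -15, -11, -13, -13]
  [-2, -5, -11, -3, -2, -12, -1]
  [-4, -7, -9, -5, -4, -13, -3]
  [-13, -10, -11, -11, -12, -16, -14]
  [-11, -11, -14, -9, -7, -7, -7]
A^⊗3:
  [-21, -22, -23, -22, -18, -20, -20]
  [-21, -18, -19, -19, -20, -24, -22]
  [-22, -19, -21, -20, -21, -25, -23]
  [-17, -18, -19, -18, -16, -20, -18]
  [-15, -19, -20, -19, -15, -18, -17]
  [-21, -22, -23, -22, -18, -20, -20]
  [-20, -13, -18, -15, -19, -23, -21]
Key observation: the optimum is the walk 2->5->2->4, with weight (-9) + (-7) + (-5) = -21.
Optimal value attained by: walk 2->5->2->4.
Answer: (A^⊗3)[2][4] = -21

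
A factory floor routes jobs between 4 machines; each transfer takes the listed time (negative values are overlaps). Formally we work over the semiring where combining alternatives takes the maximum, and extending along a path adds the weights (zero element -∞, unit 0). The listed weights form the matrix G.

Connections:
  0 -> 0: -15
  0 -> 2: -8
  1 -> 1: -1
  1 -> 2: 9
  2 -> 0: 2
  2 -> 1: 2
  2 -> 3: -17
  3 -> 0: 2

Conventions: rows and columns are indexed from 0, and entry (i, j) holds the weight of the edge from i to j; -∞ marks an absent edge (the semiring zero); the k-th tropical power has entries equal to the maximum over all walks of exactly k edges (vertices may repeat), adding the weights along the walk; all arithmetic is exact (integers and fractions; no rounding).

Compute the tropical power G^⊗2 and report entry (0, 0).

G^⊗2:
  [-6, -6, -23, -25]
  [11, 11, 8, -8]
  [-13, 1, 11, -∞]
  [-13, -∞, -6, -∞]
Key observation: the optimum is the walk 0->2->0, with weight (-8) + 2 = -6.
Optimal value attained by: walk 0->2->0.
Answer: (G^⊗2)[0][0] = -6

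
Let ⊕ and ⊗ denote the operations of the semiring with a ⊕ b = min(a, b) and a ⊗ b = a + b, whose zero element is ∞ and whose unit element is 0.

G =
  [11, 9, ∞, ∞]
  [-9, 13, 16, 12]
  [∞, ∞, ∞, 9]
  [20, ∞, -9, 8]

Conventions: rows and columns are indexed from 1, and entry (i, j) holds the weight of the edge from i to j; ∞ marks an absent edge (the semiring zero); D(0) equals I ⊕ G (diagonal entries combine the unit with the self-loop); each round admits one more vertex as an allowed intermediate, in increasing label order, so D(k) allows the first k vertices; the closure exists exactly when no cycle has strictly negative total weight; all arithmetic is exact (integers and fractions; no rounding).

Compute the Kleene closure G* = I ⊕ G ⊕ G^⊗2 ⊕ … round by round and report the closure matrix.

D(0):
  [0, 9, ∞, ∞]
  [-9, 0, 16, 12]
  [∞, ∞, 0, 9]
  [20, ∞, -9, 0]
D(1):
  [0, 9, ∞, ∞]
  [-9, 0, 16, 12]
  [∞, ∞, 0, 9]
  [20, 29, -9, 0]
D(2):
  [0, 9, 25, 21]
  [-9, 0, 16, 12]
  [∞, ∞, 0, 9]
  [20, 29, -9, 0]
D(3):
  [0, 9, 25, 21]
  [-9, 0, 16, 12]
  [∞, ∞, 0, 9]
  [20, 29, -9, 0]
D(4):
  [0, 9, 12, 21]
  [-9, 0, 3, 12]
  [29, 38, 0, 9]
  [20, 29, -9, 0]
Answer: G* = [[0, 9, 12, 21], [-9, 0, 3, 12], [29, 38, 0, 9], [20, 29, -9, 0]]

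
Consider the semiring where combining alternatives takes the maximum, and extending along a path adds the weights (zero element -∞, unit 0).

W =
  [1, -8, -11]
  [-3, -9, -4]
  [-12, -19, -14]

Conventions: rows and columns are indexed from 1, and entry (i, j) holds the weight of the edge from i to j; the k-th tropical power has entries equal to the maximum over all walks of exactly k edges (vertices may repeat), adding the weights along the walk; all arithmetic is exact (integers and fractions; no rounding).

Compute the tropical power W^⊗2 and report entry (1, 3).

W^⊗2:
  [2, -7, -10]
  [-2, -11, -13]
  [-11, -20, -23]
Key observation: the optimum is the walk 1->1->3, with weight 1 + (-11) = -10.
Optimal value attained by: walk 1->1->3.
Answer: (W^⊗2)[1][3] = -10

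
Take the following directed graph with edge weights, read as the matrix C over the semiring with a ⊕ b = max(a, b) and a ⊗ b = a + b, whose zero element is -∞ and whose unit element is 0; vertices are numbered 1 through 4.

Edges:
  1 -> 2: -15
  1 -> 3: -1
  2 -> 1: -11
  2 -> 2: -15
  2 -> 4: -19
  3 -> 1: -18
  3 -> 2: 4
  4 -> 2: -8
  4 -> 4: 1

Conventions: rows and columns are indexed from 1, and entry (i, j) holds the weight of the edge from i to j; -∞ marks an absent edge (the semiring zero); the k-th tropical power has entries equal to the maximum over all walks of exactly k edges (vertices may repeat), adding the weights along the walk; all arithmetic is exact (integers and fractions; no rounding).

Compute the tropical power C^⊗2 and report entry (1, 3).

C^⊗2:
  [-19, 3, -∞, -34]
  [-26, -26, -12, -18]
  [-7, -11, -19, -15]
  [-19, -7, -∞, 2]
Key observation: no walk of exactly 2 edges connects these vertices, so the entry is the semiring zero.
Answer: (C^⊗2)[1][3] = -∞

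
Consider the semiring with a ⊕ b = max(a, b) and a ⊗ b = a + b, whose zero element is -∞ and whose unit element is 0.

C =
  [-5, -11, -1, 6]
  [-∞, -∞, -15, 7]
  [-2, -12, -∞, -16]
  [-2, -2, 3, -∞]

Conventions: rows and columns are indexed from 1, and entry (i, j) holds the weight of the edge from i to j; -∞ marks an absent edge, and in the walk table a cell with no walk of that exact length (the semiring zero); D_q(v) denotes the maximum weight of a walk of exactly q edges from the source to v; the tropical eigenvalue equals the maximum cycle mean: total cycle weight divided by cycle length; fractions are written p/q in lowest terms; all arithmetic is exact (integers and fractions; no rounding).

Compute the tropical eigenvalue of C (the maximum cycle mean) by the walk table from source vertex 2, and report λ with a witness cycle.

q=0: [-∞, 0, -∞, -∞]
q=1: [-∞, -∞, -15, 7]
q=2: [5, 5, 10, -31]
q=3: [8, -2, 4, 12]
q=4: [10, 10, 15, 14]
Optimal cycle mean attained by: cycle 2->4->2, total 7 + (-2), length 2.
Answer: λ = 5/2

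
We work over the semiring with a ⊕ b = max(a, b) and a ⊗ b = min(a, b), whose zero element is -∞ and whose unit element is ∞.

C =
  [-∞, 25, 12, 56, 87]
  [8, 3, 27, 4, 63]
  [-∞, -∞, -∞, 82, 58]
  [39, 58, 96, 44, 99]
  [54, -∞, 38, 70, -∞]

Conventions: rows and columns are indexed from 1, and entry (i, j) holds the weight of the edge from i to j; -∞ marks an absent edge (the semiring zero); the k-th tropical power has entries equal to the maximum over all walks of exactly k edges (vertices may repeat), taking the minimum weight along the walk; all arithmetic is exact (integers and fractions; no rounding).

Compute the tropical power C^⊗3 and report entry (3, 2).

C^⊗2:
  [54, 56, 56, 70, 56]
  [54, 8, 38, 63, 27]
  [54, 58, 82, 58, 82]
  [54, 44, 44, 82, 58]
  [39, 58, 70, 54, 70]
C^⊗3:
  [54, 58, 70, 56, 70]
  [39, 58, 63, 54, 63]
  [54, 58, 58, 82, 58]
  [54, 58, 82, 58, 82]
  [54, 54, 54, 70, 58]
Key observation: the optimum is the walk 3->5->4->2, with weight 58 min 70 min 58 = 58.
Optimal value attained by: walk 3->5->4->2.
Answer: (C^⊗3)[3][2] = 58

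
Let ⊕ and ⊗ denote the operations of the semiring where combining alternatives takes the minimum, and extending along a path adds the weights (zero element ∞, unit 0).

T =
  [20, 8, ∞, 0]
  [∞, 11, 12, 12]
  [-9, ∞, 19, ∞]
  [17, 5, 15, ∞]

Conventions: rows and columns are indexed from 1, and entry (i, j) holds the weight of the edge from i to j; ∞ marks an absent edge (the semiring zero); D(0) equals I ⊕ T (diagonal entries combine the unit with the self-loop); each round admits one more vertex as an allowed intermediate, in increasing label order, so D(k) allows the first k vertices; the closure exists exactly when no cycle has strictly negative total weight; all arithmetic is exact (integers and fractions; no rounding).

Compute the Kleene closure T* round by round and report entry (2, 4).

D(0):
  [0, 8, ∞, 0]
  [∞, 0, 12, 12]
  [-9, ∞, 0, ∞]
  [17, 5, 15, 0]
D(1):
  [0, 8, ∞, 0]
  [∞, 0, 12, 12]
  [-9, -1, 0, -9]
  [17, 5, 15, 0]
D(2):
  [0, 8, 20, 0]
  [∞, 0, 12, 12]
  [-9, -1, 0, -9]
  [17, 5, 15, 0]
D(3):
  [0, 8, 20, 0]
  [3, 0, 12, 3]
  [-9, -1, 0, -9]
  [6, 5, 15, 0]
D(4):
  [0, 5, 15, 0]
  [3, 0, 12, 3]
  [-9, -4, 0, -9]
  [6, 5, 15, 0]
Answer: T*[2][4] = 3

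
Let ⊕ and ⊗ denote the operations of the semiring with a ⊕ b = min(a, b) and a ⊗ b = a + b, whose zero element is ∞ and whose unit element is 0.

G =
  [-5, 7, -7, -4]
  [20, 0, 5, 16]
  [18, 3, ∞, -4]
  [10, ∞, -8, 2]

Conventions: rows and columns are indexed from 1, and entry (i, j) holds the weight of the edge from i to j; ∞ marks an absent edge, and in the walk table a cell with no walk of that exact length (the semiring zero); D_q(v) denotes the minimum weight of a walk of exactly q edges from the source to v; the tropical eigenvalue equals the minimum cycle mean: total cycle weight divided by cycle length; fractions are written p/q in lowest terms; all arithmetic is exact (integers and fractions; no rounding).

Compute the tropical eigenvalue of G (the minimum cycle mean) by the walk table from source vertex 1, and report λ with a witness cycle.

q=0: [0, ∞, ∞, ∞]
q=1: [-5, 7, -7, -4]
q=2: [-10, -4, -12, -11]
q=3: [-15, -9, -19, -16]
q=4: [-20, -16, -24, -23]
Optimal cycle mean attained by: cycle 3->4->3, total (-4) + (-8), length 2.
Answer: λ = -6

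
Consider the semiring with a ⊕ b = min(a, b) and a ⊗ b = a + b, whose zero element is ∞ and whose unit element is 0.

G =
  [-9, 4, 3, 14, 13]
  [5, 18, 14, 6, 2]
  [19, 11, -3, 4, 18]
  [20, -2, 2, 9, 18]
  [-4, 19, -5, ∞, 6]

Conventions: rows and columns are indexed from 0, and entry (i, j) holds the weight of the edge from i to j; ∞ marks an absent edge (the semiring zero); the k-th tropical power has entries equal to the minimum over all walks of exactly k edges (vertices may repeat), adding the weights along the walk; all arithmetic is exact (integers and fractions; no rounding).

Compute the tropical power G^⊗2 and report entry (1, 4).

G^⊗2:
  [-18, -5, -6, 5, 4]
  [-4, 4, -3, 15, 8]
  [10, 2, -6, 1, 13]
  [3, 7, -1, 4, 0]
  [-13, 0, -8, -1, 9]
Key observation: the optimum is the walk 1->4->4, with weight 2 + 6 = 8.
Optimal value attained by: walk 1->4->4.
Answer: (G^⊗2)[1][4] = 8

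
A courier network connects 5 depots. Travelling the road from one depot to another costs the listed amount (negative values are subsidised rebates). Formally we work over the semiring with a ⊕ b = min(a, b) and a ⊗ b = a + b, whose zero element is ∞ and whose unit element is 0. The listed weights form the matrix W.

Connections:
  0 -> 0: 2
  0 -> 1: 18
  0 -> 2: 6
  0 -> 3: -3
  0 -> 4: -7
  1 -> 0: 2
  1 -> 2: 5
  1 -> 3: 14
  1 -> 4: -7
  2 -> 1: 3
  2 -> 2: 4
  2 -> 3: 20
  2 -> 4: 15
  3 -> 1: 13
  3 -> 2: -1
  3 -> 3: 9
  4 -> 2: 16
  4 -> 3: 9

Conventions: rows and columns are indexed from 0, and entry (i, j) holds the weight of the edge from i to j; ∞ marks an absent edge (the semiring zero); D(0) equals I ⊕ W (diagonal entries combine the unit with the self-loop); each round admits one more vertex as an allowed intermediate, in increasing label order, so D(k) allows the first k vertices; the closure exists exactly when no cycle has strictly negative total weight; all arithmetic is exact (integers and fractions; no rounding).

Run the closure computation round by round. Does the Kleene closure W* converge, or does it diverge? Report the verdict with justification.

D(0):
  [0, 18, 6, -3, -7]
  [2, 0, 5, 14, -7]
  [∞, 3, 0, 20, 15]
  [∞, 13, -1, 0, ∞]
  [∞, ∞, 16, 9, 0]
D(1):
  [0, 18, 6, -3, -7]
  [2, 0, 5, -1, -7]
  [∞, 3, 0, 20, 15]
  [∞, 13, -1, 0, ∞]
  [∞, ∞, 16, 9, 0]
D(2):
  [0, 18, 6, -3, -7]
  [2, 0, 5, -1, -7]
  [5, 3, 0, 2, -4]
  [15, 13, -1, 0, 6]
  [∞, ∞, 16, 9, 0]
D(3):
  [0, 9, 6, -3, -7]
  [2, 0, 5, -1, -7]
  [5, 3, 0, 2, -4]
  [4, 2, -1, 0, -5]
  [21, 19, 16, 9, 0]
D(4):
  [0, -1, -4, -3, -8]
  [2, 0, -2, -1, -7]
  [5, 3, 0, 2, -4]
  [4, 2, -1, 0, -5]
  [13, 11, 8, 9, 0]
D(5):
  [0, -1, -4, -3, -8]
  [2, 0, -2, -1, -7]
  [5, 3, 0, 2, -4]
  [4, 2, -1, 0, -5]
  [13, 11, 8, 9, 0]
Key observation: every diagonal entry stays at the unit through all rounds, so no improving cycle exists.
Answer: CONVERGES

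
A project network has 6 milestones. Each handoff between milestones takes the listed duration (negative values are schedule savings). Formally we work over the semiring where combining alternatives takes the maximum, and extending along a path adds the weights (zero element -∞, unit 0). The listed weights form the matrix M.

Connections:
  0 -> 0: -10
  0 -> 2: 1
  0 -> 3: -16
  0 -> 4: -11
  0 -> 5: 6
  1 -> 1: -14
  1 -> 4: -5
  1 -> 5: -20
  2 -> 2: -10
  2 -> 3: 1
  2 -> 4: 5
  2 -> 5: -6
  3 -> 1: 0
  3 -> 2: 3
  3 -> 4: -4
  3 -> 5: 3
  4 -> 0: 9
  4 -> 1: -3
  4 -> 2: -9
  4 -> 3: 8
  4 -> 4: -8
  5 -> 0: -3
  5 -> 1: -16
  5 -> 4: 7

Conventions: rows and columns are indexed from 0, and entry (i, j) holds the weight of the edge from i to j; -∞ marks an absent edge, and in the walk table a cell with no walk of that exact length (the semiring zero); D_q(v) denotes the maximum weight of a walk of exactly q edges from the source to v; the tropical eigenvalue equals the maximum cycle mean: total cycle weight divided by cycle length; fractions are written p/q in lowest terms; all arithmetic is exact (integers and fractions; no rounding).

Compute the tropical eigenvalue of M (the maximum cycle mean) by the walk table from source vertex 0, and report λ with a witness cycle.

q=0: [0, -∞, -∞, -∞, -∞, -∞]
q=1: [-10, -∞, 1, -16, -11, 6]
q=2: [3, -10, -9, 2, 13, -4]
q=3: [22, 10, 5, 21, 5, 9]
q=4: [14, 21, 24, 13, 17, 28]
q=5: [26, 14, 16, 25, 35, 20]
q=6: [44, 32, 28, 43, 27, 32]
Optimal cycle mean attained by: cycle 0->5->4->0, total 6 + 7 + 9, length 3.
Answer: λ = 22/3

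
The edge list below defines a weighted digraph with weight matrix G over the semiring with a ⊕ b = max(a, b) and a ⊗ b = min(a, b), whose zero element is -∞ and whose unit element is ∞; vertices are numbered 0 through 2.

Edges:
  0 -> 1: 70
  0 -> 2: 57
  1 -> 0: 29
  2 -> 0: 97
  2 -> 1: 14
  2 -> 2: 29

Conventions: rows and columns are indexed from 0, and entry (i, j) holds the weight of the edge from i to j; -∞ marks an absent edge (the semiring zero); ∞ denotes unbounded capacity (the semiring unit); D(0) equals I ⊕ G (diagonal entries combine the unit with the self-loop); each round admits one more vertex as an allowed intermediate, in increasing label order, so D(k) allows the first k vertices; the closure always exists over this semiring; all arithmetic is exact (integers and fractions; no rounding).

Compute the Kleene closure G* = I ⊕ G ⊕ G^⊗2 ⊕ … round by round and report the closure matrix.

D(0):
  [∞, 70, 57]
  [29, ∞, -∞]
  [97, 14, ∞]
D(1):
  [∞, 70, 57]
  [29, ∞, 29]
  [97, 70, ∞]
D(2):
  [∞, 70, 57]
  [29, ∞, 29]
  [97, 70, ∞]
D(3):
  [∞, 70, 57]
  [29, ∞, 29]
  [97, 70, ∞]
Answer: G* = [[∞, 70, 57], [29, ∞, 29], [97, 70, ∞]]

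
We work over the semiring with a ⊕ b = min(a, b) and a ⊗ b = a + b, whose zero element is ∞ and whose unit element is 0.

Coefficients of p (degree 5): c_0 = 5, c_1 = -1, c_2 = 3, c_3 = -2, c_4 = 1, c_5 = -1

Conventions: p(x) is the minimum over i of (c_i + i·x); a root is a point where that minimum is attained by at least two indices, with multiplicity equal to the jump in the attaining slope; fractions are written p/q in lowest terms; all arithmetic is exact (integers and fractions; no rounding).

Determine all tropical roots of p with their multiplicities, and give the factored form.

hull edge (i=0, c=5) to (i=1, c=-1): slope -6, span 1
hull edge (i=1, c=-1) to (i=3, c=-2): slope -1/2, span 2
hull edge (i=3, c=-2) to (i=5, c=-1): slope 1/2, span 2
Factored form: p(x) = -1 ⊗ (x ⊕ (-1/2)) ⊗ (x ⊕ (-1/2)) ⊗ (x ⊕ 1/2) ⊗ (x ⊕ 1/2) ⊗ (x ⊕ 6)
Answer: roots = -1/2 (mult 2), 1/2 (mult 2), 6 (mult 1)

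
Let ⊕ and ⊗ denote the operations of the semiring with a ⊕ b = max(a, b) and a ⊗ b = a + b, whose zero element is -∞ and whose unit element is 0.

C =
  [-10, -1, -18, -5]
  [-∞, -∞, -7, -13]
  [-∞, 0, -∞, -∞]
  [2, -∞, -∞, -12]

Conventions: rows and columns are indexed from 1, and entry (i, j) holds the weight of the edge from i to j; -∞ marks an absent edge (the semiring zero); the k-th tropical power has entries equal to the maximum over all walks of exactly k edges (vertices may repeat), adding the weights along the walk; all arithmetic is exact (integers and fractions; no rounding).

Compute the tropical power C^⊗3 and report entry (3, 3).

C^⊗2:
  [-3, -11, -8, -14]
  [-11, -7, -∞, -25]
  [-∞, -∞, -7, -13]
  [-8, 1, -16, -3]
C^⊗3:
  [-12, -4, -18, -8]
  [-21, -12, -14, -16]
  [-11, -7, -∞, -25]
  [-1, -9, -6, -12]
Key observation: no walk of exactly 3 edges connects these vertices, so the entry is the semiring zero.
Answer: (C^⊗3)[3][3] = -∞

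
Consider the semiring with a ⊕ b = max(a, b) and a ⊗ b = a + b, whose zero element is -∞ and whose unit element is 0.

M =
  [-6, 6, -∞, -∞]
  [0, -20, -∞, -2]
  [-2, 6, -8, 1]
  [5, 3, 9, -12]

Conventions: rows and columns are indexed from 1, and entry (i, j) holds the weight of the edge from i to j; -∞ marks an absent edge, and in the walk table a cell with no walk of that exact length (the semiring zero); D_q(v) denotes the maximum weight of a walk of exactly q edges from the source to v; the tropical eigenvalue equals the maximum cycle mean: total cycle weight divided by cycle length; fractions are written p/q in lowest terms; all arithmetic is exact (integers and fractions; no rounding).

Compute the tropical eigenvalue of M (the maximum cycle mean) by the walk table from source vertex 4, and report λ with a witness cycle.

q=0: [-∞, -∞, -∞, 0]
q=1: [5, 3, 9, -12]
q=2: [7, 15, 1, 10]
q=3: [15, 13, 19, 13]
q=4: [18, 25, 22, 20]
Optimal cycle mean attained by: cycle 3->4->3, total 1 + 9, length 2.
Answer: λ = 5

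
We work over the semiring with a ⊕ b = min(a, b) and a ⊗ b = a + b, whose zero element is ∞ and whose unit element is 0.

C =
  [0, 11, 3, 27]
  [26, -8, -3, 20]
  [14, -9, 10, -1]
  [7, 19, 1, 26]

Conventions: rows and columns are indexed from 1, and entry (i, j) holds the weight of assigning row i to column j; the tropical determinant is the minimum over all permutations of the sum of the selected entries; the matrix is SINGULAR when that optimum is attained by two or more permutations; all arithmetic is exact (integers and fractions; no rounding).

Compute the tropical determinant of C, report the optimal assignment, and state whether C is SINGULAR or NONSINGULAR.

σ = (1, 2, 3, 4): 0 + (-8) + 10 + 26 = 28
σ = (1, 2, 4, 3): 0 + (-8) + (-1) + 1 = -8
σ = (1, 3, 2, 4): 0 + (-3) + (-9) + 26 = 14
σ = (1, 3, 4, 2): 0 + (-3) + (-1) + 19 = 15
σ = (1, 4, 2, 3): 0 + 20 + (-9) + 1 = 12
σ = (1, 4, 3, 2): 0 + 20 + 10 + 19 = 49
σ = (2, 1, 3, 4): 11 + 26 + 10 + 26 = 73
σ = (2, 1, 4, 3): 11 + 26 + (-1) + 1 = 37
σ = (2, 3, 1, 4): 11 + (-3) + 14 + 26 = 48
σ = (2, 3, 4, 1): 11 + (-3) + (-1) + 7 = 14
σ = (2, 4, 1, 3): 11 + 20 + 14 + 1 = 46
σ = (2, 4, 3, 1): 11 + 20 + 10 + 7 = 48
σ = (3, 1, 2, 4): 3 + 26 + (-9) + 26 = 46
σ = (3, 1, 4, 2): 3 + 26 + (-1) + 19 = 47
σ = (3, 2, 1, 4): 3 + (-8) + 14 + 26 = 35
σ = (3, 2, 4, 1): 3 + (-8) + (-1) + 7 = 1
σ = (3, 4, 1, 2): 3 + 20 + 14 + 19 = 56
σ = (3, 4, 2, 1): 3 + 20 + (-9) + 7 = 21
σ = (4, 1, 2, 3): 27 + 26 + (-9) + 1 = 45
σ = (4, 1, 3, 2): 27 + 26 + 10 + 19 = 82
σ = (4, 2, 1, 3): 27 + (-8) + 14 + 1 = 34
σ = (4, 2, 3, 1): 27 + (-8) + 10 + 7 = 36
σ = (4, 3, 1, 2): 27 + (-3) + 14 + 19 = 57
σ = (4, 3, 2, 1): 27 + (-3) + (-9) + 7 = 22
Optimal value attained by: σ = (1, 2, 4, 3).
Answer: det⊕(C) = -8; verdict: NONSINGULAR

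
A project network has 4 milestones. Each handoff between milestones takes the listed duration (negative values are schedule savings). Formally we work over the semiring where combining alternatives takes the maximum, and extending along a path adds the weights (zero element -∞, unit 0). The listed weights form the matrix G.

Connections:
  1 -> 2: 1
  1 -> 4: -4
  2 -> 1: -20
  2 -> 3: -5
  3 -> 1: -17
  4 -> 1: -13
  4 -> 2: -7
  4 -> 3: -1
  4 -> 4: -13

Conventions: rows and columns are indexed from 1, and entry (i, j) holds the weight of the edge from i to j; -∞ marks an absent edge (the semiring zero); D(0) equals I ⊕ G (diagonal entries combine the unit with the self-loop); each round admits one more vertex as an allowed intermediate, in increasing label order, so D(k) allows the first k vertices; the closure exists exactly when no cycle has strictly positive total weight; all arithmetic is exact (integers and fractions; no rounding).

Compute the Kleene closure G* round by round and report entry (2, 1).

D(0):
  [0, 1, -∞, -4]
  [-20, 0, -5, -∞]
  [-17, -∞, 0, -∞]
  [-13, -7, -1, 0]
D(1):
  [0, 1, -∞, -4]
  [-20, 0, -5, -24]
  [-17, -16, 0, -21]
  [-13, -7, -1, 0]
D(2):
  [0, 1, -4, -4]
  [-20, 0, -5, -24]
  [-17, -16, 0, -21]
  [-13, -7, -1, 0]
D(3):
  [0, 1, -4, -4]
  [-20, 0, -5, -24]
  [-17, -16, 0, -21]
  [-13, -7, -1, 0]
D(4):
  [0, 1, -4, -4]
  [-20, 0, -5, -24]
  [-17, -16, 0, -21]
  [-13, -7, -1, 0]
Answer: G*[2][1] = -20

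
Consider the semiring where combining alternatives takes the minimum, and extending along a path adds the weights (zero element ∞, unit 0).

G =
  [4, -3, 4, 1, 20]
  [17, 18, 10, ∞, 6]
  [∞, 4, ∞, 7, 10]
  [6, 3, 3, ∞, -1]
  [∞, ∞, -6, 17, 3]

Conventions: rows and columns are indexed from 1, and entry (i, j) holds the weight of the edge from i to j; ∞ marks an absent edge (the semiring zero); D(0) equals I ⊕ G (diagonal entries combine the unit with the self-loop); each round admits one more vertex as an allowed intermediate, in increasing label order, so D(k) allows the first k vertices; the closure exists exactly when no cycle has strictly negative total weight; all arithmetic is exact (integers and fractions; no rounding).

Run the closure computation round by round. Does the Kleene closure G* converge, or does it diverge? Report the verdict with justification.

D(0):
  [0, -3, 4, 1, 20]
  [17, 0, 10, ∞, 6]
  [∞, 4, 0, 7, 10]
  [6, 3, 3, 0, -1]
  [∞, ∞, -6, 17, 0]
D(1):
  [0, -3, 4, 1, 20]
  [17, 0, 10, 18, 6]
  [∞, 4, 0, 7, 10]
  [6, 3, 3, 0, -1]
  [∞, ∞, -6, 17, 0]
D(2):
  [0, -3, 4, 1, 3]
  [17, 0, 10, 18, 6]
  [21, 4, 0, 7, 10]
  [6, 3, 3, 0, -1]
  [∞, ∞, -6, 17, 0]
D(3):
  [0, -3, 4, 1, 3]
  [17, 0, 10, 17, 6]
  [21, 4, 0, 7, 10]
  [6, 3, 3, 0, -1]
  [15, -2, -6, 1, 0]
D(4):
  [0, -3, 4, 1, 0]
  [17, 0, 10, 17, 6]
  [13, 4, 0, 7, 6]
  [6, 3, 3, 0, -1]
  [7, -2, -6, 1, 0]
D(5):
  [0, -3, -6, 1, 0]
  [13, 0, 0, 7, 6]
  [13, 4, 0, 7, 6]
  [6, -3, -7, 0, -1]
  [7, -2, -6, 1, 0]
Key observation: every diagonal entry stays at the unit through all rounds, so no improving cycle exists.
Answer: CONVERGES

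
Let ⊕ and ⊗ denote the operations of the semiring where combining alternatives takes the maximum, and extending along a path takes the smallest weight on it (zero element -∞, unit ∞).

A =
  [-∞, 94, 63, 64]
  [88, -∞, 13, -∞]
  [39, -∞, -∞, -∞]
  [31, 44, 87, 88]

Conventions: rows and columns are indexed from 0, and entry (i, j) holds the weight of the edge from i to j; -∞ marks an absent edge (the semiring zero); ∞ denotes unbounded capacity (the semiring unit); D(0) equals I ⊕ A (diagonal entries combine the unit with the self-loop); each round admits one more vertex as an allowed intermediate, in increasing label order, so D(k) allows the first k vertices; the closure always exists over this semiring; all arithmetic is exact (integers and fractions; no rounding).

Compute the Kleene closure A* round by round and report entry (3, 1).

D(0):
  [∞, 94, 63, 64]
  [88, ∞, 13, -∞]
  [39, -∞, ∞, -∞]
  [31, 44, 87, ∞]
D(1):
  [∞, 94, 63, 64]
  [88, ∞, 63, 64]
  [39, 39, ∞, 39]
  [31, 44, 87, ∞]
D(2):
  [∞, 94, 63, 64]
  [88, ∞, 63, 64]
  [39, 39, ∞, 39]
  [44, 44, 87, ∞]
D(3):
  [∞, 94, 63, 64]
  [88, ∞, 63, 64]
  [39, 39, ∞, 39]
  [44, 44, 87, ∞]
D(4):
  [∞, 94, 64, 64]
  [88, ∞, 64, 64]
  [39, 39, ∞, 39]
  [44, 44, 87, ∞]
Answer: A*[3][1] = 44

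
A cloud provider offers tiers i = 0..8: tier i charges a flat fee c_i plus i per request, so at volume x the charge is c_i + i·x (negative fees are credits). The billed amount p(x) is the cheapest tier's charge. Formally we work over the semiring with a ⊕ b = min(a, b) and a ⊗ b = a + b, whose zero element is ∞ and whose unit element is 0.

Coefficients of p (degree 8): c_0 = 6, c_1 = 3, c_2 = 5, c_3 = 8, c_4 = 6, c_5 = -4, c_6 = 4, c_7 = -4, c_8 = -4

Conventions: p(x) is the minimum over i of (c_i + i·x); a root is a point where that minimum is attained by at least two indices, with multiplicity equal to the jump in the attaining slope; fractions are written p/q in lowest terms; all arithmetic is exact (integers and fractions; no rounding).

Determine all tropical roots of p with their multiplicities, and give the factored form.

hull edge (i=0, c=6) to (i=1, c=3): slope -3, span 1
hull edge (i=1, c=3) to (i=5, c=-4): slope -7/4, span 4
hull edge (i=5, c=-4) to (i=8, c=-4): slope 0, span 3
Factored form: p(x) = -4 ⊗ (x ⊕ 0) ⊗ (x ⊕ 0) ⊗ (x ⊕ 0) ⊗ (x ⊕ 7/4) ⊗ (x ⊕ 7/4) ⊗ (x ⊕ 7/4) ⊗ (x ⊕ 7/4) ⊗ (x ⊕ 3)
Answer: roots = 0 (mult 3), 7/4 (mult 4), 3 (mult 1)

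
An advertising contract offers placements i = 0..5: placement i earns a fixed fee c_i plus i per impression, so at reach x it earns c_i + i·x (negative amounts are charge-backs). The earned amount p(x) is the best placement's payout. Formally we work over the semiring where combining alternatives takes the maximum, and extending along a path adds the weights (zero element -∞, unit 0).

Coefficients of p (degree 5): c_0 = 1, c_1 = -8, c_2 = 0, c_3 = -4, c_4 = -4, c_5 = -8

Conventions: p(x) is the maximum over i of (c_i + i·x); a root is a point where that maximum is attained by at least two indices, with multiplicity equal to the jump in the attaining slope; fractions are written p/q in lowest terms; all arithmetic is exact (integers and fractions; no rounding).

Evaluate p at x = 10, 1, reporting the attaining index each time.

p(10) = max(1+0·10=1, -8+1·10=2, 0+2·10=20, -4+3·10=26, -4+4·10=36, -8+5·10=42) = 42 (attained by i=5)
p(1) = max(1+0·1=1, -8+1·1=-7, 0+2·1=2, -4+3·1=-1, -4+4·1=0, -8+5·1=-3) = 2 (attained by i=2)
Answer: p(10) = 42; p(1) = 2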